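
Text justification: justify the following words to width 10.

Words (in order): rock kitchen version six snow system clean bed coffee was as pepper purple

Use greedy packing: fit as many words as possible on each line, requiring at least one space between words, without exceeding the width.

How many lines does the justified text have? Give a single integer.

Answer: 9

Derivation:
Line 1: ['rock'] (min_width=4, slack=6)
Line 2: ['kitchen'] (min_width=7, slack=3)
Line 3: ['version'] (min_width=7, slack=3)
Line 4: ['six', 'snow'] (min_width=8, slack=2)
Line 5: ['system'] (min_width=6, slack=4)
Line 6: ['clean', 'bed'] (min_width=9, slack=1)
Line 7: ['coffee', 'was'] (min_width=10, slack=0)
Line 8: ['as', 'pepper'] (min_width=9, slack=1)
Line 9: ['purple'] (min_width=6, slack=4)
Total lines: 9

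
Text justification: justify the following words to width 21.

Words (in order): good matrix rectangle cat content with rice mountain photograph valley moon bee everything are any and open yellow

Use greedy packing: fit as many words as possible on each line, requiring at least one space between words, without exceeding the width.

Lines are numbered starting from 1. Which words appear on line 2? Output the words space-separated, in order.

Answer: cat content with rice

Derivation:
Line 1: ['good', 'matrix', 'rectangle'] (min_width=21, slack=0)
Line 2: ['cat', 'content', 'with', 'rice'] (min_width=21, slack=0)
Line 3: ['mountain', 'photograph'] (min_width=19, slack=2)
Line 4: ['valley', 'moon', 'bee'] (min_width=15, slack=6)
Line 5: ['everything', 'are', 'any'] (min_width=18, slack=3)
Line 6: ['and', 'open', 'yellow'] (min_width=15, slack=6)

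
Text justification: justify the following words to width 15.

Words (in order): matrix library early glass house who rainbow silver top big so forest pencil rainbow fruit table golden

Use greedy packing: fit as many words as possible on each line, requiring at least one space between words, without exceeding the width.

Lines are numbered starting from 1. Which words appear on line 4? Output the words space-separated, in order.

Answer: rainbow silver

Derivation:
Line 1: ['matrix', 'library'] (min_width=14, slack=1)
Line 2: ['early', 'glass'] (min_width=11, slack=4)
Line 3: ['house', 'who'] (min_width=9, slack=6)
Line 4: ['rainbow', 'silver'] (min_width=14, slack=1)
Line 5: ['top', 'big', 'so'] (min_width=10, slack=5)
Line 6: ['forest', 'pencil'] (min_width=13, slack=2)
Line 7: ['rainbow', 'fruit'] (min_width=13, slack=2)
Line 8: ['table', 'golden'] (min_width=12, slack=3)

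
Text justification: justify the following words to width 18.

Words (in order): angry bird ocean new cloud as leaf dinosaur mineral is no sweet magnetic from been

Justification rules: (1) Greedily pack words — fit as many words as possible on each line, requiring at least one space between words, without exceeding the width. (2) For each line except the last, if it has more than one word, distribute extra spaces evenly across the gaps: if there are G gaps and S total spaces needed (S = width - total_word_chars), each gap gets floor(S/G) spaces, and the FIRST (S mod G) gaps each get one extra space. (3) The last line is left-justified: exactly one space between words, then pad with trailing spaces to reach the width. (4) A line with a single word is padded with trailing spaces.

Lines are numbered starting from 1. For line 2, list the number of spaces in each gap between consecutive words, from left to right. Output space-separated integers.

Answer: 2 1 1

Derivation:
Line 1: ['angry', 'bird', 'ocean'] (min_width=16, slack=2)
Line 2: ['new', 'cloud', 'as', 'leaf'] (min_width=17, slack=1)
Line 3: ['dinosaur', 'mineral'] (min_width=16, slack=2)
Line 4: ['is', 'no', 'sweet'] (min_width=11, slack=7)
Line 5: ['magnetic', 'from', 'been'] (min_width=18, slack=0)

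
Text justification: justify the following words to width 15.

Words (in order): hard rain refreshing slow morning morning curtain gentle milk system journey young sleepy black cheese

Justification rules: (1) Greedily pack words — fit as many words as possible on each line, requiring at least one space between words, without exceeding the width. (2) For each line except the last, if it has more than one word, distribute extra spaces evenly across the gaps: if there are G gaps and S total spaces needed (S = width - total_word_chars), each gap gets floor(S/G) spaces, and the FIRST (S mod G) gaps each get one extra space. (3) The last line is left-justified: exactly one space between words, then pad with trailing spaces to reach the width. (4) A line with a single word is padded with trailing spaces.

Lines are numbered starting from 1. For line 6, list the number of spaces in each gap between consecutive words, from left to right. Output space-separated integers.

Line 1: ['hard', 'rain'] (min_width=9, slack=6)
Line 2: ['refreshing', 'slow'] (min_width=15, slack=0)
Line 3: ['morning', 'morning'] (min_width=15, slack=0)
Line 4: ['curtain', 'gentle'] (min_width=14, slack=1)
Line 5: ['milk', 'system'] (min_width=11, slack=4)
Line 6: ['journey', 'young'] (min_width=13, slack=2)
Line 7: ['sleepy', 'black'] (min_width=12, slack=3)
Line 8: ['cheese'] (min_width=6, slack=9)

Answer: 3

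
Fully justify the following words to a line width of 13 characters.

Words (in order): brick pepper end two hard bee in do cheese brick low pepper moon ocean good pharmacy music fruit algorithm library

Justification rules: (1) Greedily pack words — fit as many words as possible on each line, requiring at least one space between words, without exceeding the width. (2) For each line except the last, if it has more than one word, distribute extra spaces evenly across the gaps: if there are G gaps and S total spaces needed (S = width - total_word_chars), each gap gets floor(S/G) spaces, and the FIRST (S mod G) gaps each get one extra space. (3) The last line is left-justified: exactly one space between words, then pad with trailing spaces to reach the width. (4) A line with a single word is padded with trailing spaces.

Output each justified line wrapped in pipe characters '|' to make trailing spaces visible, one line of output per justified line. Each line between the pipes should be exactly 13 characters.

Line 1: ['brick', 'pepper'] (min_width=12, slack=1)
Line 2: ['end', 'two', 'hard'] (min_width=12, slack=1)
Line 3: ['bee', 'in', 'do'] (min_width=9, slack=4)
Line 4: ['cheese', 'brick'] (min_width=12, slack=1)
Line 5: ['low', 'pepper'] (min_width=10, slack=3)
Line 6: ['moon', 'ocean'] (min_width=10, slack=3)
Line 7: ['good', 'pharmacy'] (min_width=13, slack=0)
Line 8: ['music', 'fruit'] (min_width=11, slack=2)
Line 9: ['algorithm'] (min_width=9, slack=4)
Line 10: ['library'] (min_width=7, slack=6)

Answer: |brick  pepper|
|end  two hard|
|bee   in   do|
|cheese  brick|
|low    pepper|
|moon    ocean|
|good pharmacy|
|music   fruit|
|algorithm    |
|library      |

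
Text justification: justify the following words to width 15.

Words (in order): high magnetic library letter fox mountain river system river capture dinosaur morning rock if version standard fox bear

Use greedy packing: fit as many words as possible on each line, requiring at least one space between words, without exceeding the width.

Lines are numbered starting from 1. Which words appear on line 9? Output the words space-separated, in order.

Answer: standard fox

Derivation:
Line 1: ['high', 'magnetic'] (min_width=13, slack=2)
Line 2: ['library', 'letter'] (min_width=14, slack=1)
Line 3: ['fox', 'mountain'] (min_width=12, slack=3)
Line 4: ['river', 'system'] (min_width=12, slack=3)
Line 5: ['river', 'capture'] (min_width=13, slack=2)
Line 6: ['dinosaur'] (min_width=8, slack=7)
Line 7: ['morning', 'rock', 'if'] (min_width=15, slack=0)
Line 8: ['version'] (min_width=7, slack=8)
Line 9: ['standard', 'fox'] (min_width=12, slack=3)
Line 10: ['bear'] (min_width=4, slack=11)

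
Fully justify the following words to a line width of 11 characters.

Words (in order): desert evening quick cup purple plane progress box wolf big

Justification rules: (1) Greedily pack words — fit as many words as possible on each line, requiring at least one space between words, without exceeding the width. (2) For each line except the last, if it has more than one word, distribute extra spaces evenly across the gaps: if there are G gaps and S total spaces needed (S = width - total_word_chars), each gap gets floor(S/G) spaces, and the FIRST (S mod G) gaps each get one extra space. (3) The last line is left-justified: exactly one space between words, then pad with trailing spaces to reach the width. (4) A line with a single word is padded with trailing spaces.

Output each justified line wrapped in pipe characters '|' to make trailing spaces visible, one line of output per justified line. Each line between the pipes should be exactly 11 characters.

Line 1: ['desert'] (min_width=6, slack=5)
Line 2: ['evening'] (min_width=7, slack=4)
Line 3: ['quick', 'cup'] (min_width=9, slack=2)
Line 4: ['purple'] (min_width=6, slack=5)
Line 5: ['plane'] (min_width=5, slack=6)
Line 6: ['progress'] (min_width=8, slack=3)
Line 7: ['box', 'wolf'] (min_width=8, slack=3)
Line 8: ['big'] (min_width=3, slack=8)

Answer: |desert     |
|evening    |
|quick   cup|
|purple     |
|plane      |
|progress   |
|box    wolf|
|big        |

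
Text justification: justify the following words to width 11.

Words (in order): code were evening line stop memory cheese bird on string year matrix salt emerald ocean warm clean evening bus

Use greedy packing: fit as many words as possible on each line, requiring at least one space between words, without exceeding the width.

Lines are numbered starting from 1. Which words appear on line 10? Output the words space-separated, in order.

Answer: ocean warm

Derivation:
Line 1: ['code', 'were'] (min_width=9, slack=2)
Line 2: ['evening'] (min_width=7, slack=4)
Line 3: ['line', 'stop'] (min_width=9, slack=2)
Line 4: ['memory'] (min_width=6, slack=5)
Line 5: ['cheese', 'bird'] (min_width=11, slack=0)
Line 6: ['on', 'string'] (min_width=9, slack=2)
Line 7: ['year', 'matrix'] (min_width=11, slack=0)
Line 8: ['salt'] (min_width=4, slack=7)
Line 9: ['emerald'] (min_width=7, slack=4)
Line 10: ['ocean', 'warm'] (min_width=10, slack=1)
Line 11: ['clean'] (min_width=5, slack=6)
Line 12: ['evening', 'bus'] (min_width=11, slack=0)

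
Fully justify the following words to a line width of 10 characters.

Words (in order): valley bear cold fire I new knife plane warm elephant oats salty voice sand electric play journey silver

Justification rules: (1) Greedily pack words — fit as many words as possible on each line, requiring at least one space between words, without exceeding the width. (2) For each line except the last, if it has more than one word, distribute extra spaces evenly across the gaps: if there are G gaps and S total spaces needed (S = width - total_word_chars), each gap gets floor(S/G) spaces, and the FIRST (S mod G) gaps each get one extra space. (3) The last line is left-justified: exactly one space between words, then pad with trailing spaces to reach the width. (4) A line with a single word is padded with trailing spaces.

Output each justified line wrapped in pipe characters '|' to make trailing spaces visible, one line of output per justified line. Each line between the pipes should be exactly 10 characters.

Answer: |valley    |
|bear  cold|
|fire I new|
|knife     |
|plane warm|
|elephant  |
|oats salty|
|voice sand|
|electric  |
|play      |
|journey   |
|silver    |

Derivation:
Line 1: ['valley'] (min_width=6, slack=4)
Line 2: ['bear', 'cold'] (min_width=9, slack=1)
Line 3: ['fire', 'I', 'new'] (min_width=10, slack=0)
Line 4: ['knife'] (min_width=5, slack=5)
Line 5: ['plane', 'warm'] (min_width=10, slack=0)
Line 6: ['elephant'] (min_width=8, slack=2)
Line 7: ['oats', 'salty'] (min_width=10, slack=0)
Line 8: ['voice', 'sand'] (min_width=10, slack=0)
Line 9: ['electric'] (min_width=8, slack=2)
Line 10: ['play'] (min_width=4, slack=6)
Line 11: ['journey'] (min_width=7, slack=3)
Line 12: ['silver'] (min_width=6, slack=4)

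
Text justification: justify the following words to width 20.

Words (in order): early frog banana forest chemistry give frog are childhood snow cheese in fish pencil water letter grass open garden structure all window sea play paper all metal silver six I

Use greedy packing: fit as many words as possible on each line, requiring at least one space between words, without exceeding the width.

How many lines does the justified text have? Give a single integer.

Line 1: ['early', 'frog', 'banana'] (min_width=17, slack=3)
Line 2: ['forest', 'chemistry'] (min_width=16, slack=4)
Line 3: ['give', 'frog', 'are'] (min_width=13, slack=7)
Line 4: ['childhood', 'snow'] (min_width=14, slack=6)
Line 5: ['cheese', 'in', 'fish'] (min_width=14, slack=6)
Line 6: ['pencil', 'water', 'letter'] (min_width=19, slack=1)
Line 7: ['grass', 'open', 'garden'] (min_width=17, slack=3)
Line 8: ['structure', 'all', 'window'] (min_width=20, slack=0)
Line 9: ['sea', 'play', 'paper', 'all'] (min_width=18, slack=2)
Line 10: ['metal', 'silver', 'six', 'I'] (min_width=18, slack=2)
Total lines: 10

Answer: 10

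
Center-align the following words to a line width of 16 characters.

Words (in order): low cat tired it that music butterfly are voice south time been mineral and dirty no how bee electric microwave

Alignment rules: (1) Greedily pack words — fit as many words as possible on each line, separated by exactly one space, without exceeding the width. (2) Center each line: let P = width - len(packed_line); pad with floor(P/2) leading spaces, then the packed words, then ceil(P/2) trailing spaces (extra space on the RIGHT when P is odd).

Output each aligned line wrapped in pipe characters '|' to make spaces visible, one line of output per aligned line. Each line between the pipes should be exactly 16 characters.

Answer: |low cat tired it|
|   that music   |
| butterfly are  |
|voice south time|
|been mineral and|
|dirty no how bee|
|    electric    |
|   microwave    |

Derivation:
Line 1: ['low', 'cat', 'tired', 'it'] (min_width=16, slack=0)
Line 2: ['that', 'music'] (min_width=10, slack=6)
Line 3: ['butterfly', 'are'] (min_width=13, slack=3)
Line 4: ['voice', 'south', 'time'] (min_width=16, slack=0)
Line 5: ['been', 'mineral', 'and'] (min_width=16, slack=0)
Line 6: ['dirty', 'no', 'how', 'bee'] (min_width=16, slack=0)
Line 7: ['electric'] (min_width=8, slack=8)
Line 8: ['microwave'] (min_width=9, slack=7)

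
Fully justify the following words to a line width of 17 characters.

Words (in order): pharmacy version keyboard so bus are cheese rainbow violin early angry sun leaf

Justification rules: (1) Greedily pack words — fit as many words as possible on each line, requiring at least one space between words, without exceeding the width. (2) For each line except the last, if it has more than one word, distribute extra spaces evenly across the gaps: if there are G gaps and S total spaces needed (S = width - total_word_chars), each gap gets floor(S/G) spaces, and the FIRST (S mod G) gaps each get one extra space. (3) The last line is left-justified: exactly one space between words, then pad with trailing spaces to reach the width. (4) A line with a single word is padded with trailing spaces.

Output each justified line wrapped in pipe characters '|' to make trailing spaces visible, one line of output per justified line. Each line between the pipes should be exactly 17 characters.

Line 1: ['pharmacy', 'version'] (min_width=16, slack=1)
Line 2: ['keyboard', 'so', 'bus'] (min_width=15, slack=2)
Line 3: ['are', 'cheese'] (min_width=10, slack=7)
Line 4: ['rainbow', 'violin'] (min_width=14, slack=3)
Line 5: ['early', 'angry', 'sun'] (min_width=15, slack=2)
Line 6: ['leaf'] (min_width=4, slack=13)

Answer: |pharmacy  version|
|keyboard  so  bus|
|are        cheese|
|rainbow    violin|
|early  angry  sun|
|leaf             |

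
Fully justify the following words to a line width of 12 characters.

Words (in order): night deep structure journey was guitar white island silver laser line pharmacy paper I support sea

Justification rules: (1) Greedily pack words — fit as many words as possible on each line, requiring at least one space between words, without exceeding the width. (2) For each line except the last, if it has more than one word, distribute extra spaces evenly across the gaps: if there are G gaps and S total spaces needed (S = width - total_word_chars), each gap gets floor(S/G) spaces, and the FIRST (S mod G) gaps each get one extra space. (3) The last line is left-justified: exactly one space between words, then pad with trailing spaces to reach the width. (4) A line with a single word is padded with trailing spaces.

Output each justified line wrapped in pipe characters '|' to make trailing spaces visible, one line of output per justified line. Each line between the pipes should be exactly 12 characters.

Line 1: ['night', 'deep'] (min_width=10, slack=2)
Line 2: ['structure'] (min_width=9, slack=3)
Line 3: ['journey', 'was'] (min_width=11, slack=1)
Line 4: ['guitar', 'white'] (min_width=12, slack=0)
Line 5: ['island'] (min_width=6, slack=6)
Line 6: ['silver', 'laser'] (min_width=12, slack=0)
Line 7: ['line'] (min_width=4, slack=8)
Line 8: ['pharmacy'] (min_width=8, slack=4)
Line 9: ['paper', 'I'] (min_width=7, slack=5)
Line 10: ['support', 'sea'] (min_width=11, slack=1)

Answer: |night   deep|
|structure   |
|journey  was|
|guitar white|
|island      |
|silver laser|
|line        |
|pharmacy    |
|paper      I|
|support sea |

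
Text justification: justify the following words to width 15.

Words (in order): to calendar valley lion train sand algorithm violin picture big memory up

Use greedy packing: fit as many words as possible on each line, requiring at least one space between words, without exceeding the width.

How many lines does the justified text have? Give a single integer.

Line 1: ['to', 'calendar'] (min_width=11, slack=4)
Line 2: ['valley', 'lion'] (min_width=11, slack=4)
Line 3: ['train', 'sand'] (min_width=10, slack=5)
Line 4: ['algorithm'] (min_width=9, slack=6)
Line 5: ['violin', 'picture'] (min_width=14, slack=1)
Line 6: ['big', 'memory', 'up'] (min_width=13, slack=2)
Total lines: 6

Answer: 6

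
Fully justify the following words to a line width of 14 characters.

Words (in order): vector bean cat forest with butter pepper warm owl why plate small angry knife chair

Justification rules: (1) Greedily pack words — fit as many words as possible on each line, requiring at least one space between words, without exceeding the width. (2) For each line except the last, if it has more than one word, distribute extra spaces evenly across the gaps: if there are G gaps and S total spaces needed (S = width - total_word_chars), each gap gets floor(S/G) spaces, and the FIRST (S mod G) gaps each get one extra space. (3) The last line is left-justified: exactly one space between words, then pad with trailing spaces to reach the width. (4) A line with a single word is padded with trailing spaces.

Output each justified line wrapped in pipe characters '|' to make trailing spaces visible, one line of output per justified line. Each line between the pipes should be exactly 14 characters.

Line 1: ['vector', 'bean'] (min_width=11, slack=3)
Line 2: ['cat', 'forest'] (min_width=10, slack=4)
Line 3: ['with', 'butter'] (min_width=11, slack=3)
Line 4: ['pepper', 'warm'] (min_width=11, slack=3)
Line 5: ['owl', 'why', 'plate'] (min_width=13, slack=1)
Line 6: ['small', 'angry'] (min_width=11, slack=3)
Line 7: ['knife', 'chair'] (min_width=11, slack=3)

Answer: |vector    bean|
|cat     forest|
|with    butter|
|pepper    warm|
|owl  why plate|
|small    angry|
|knife chair   |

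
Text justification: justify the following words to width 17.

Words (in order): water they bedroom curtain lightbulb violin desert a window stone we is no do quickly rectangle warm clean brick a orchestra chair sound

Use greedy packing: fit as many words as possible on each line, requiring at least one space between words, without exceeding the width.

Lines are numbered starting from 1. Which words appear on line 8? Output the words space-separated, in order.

Answer: a orchestra chair

Derivation:
Line 1: ['water', 'they'] (min_width=10, slack=7)
Line 2: ['bedroom', 'curtain'] (min_width=15, slack=2)
Line 3: ['lightbulb', 'violin'] (min_width=16, slack=1)
Line 4: ['desert', 'a', 'window'] (min_width=15, slack=2)
Line 5: ['stone', 'we', 'is', 'no', 'do'] (min_width=17, slack=0)
Line 6: ['quickly', 'rectangle'] (min_width=17, slack=0)
Line 7: ['warm', 'clean', 'brick'] (min_width=16, slack=1)
Line 8: ['a', 'orchestra', 'chair'] (min_width=17, slack=0)
Line 9: ['sound'] (min_width=5, slack=12)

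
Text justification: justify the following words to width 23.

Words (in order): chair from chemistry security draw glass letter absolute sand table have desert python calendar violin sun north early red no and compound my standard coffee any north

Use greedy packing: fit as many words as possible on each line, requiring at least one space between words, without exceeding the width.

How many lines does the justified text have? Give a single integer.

Answer: 9

Derivation:
Line 1: ['chair', 'from', 'chemistry'] (min_width=20, slack=3)
Line 2: ['security', 'draw', 'glass'] (min_width=19, slack=4)
Line 3: ['letter', 'absolute', 'sand'] (min_width=20, slack=3)
Line 4: ['table', 'have', 'desert'] (min_width=17, slack=6)
Line 5: ['python', 'calendar', 'violin'] (min_width=22, slack=1)
Line 6: ['sun', 'north', 'early', 'red', 'no'] (min_width=22, slack=1)
Line 7: ['and', 'compound', 'my'] (min_width=15, slack=8)
Line 8: ['standard', 'coffee', 'any'] (min_width=19, slack=4)
Line 9: ['north'] (min_width=5, slack=18)
Total lines: 9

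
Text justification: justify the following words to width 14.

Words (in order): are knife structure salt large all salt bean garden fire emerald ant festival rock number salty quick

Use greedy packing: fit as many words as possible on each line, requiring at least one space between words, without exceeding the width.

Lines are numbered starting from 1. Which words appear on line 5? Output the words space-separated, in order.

Line 1: ['are', 'knife'] (min_width=9, slack=5)
Line 2: ['structure', 'salt'] (min_width=14, slack=0)
Line 3: ['large', 'all', 'salt'] (min_width=14, slack=0)
Line 4: ['bean', 'garden'] (min_width=11, slack=3)
Line 5: ['fire', 'emerald'] (min_width=12, slack=2)
Line 6: ['ant', 'festival'] (min_width=12, slack=2)
Line 7: ['rock', 'number'] (min_width=11, slack=3)
Line 8: ['salty', 'quick'] (min_width=11, slack=3)

Answer: fire emerald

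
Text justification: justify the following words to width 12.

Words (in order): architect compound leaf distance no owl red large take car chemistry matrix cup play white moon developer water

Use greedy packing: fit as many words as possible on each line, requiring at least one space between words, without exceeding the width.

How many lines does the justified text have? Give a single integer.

Answer: 13

Derivation:
Line 1: ['architect'] (min_width=9, slack=3)
Line 2: ['compound'] (min_width=8, slack=4)
Line 3: ['leaf'] (min_width=4, slack=8)
Line 4: ['distance', 'no'] (min_width=11, slack=1)
Line 5: ['owl', 'red'] (min_width=7, slack=5)
Line 6: ['large', 'take'] (min_width=10, slack=2)
Line 7: ['car'] (min_width=3, slack=9)
Line 8: ['chemistry'] (min_width=9, slack=3)
Line 9: ['matrix', 'cup'] (min_width=10, slack=2)
Line 10: ['play', 'white'] (min_width=10, slack=2)
Line 11: ['moon'] (min_width=4, slack=8)
Line 12: ['developer'] (min_width=9, slack=3)
Line 13: ['water'] (min_width=5, slack=7)
Total lines: 13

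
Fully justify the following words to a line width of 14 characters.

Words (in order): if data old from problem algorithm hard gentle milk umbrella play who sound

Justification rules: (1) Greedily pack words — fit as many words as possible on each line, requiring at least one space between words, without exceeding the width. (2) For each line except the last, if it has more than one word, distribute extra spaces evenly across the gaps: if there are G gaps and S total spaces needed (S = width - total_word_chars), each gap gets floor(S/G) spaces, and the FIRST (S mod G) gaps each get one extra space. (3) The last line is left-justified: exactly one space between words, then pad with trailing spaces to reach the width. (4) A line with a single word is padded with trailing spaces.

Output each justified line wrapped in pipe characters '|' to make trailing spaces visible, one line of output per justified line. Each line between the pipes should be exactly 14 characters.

Answer: |if   data  old|
|from   problem|
|algorithm hard|
|gentle    milk|
|umbrella  play|
|who sound     |

Derivation:
Line 1: ['if', 'data', 'old'] (min_width=11, slack=3)
Line 2: ['from', 'problem'] (min_width=12, slack=2)
Line 3: ['algorithm', 'hard'] (min_width=14, slack=0)
Line 4: ['gentle', 'milk'] (min_width=11, slack=3)
Line 5: ['umbrella', 'play'] (min_width=13, slack=1)
Line 6: ['who', 'sound'] (min_width=9, slack=5)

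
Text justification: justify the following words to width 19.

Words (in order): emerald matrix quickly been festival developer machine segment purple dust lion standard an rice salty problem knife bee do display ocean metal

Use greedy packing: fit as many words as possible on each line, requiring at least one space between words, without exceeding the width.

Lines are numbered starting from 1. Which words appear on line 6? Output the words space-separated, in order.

Answer: standard an rice

Derivation:
Line 1: ['emerald', 'matrix'] (min_width=14, slack=5)
Line 2: ['quickly', 'been'] (min_width=12, slack=7)
Line 3: ['festival', 'developer'] (min_width=18, slack=1)
Line 4: ['machine', 'segment'] (min_width=15, slack=4)
Line 5: ['purple', 'dust', 'lion'] (min_width=16, slack=3)
Line 6: ['standard', 'an', 'rice'] (min_width=16, slack=3)
Line 7: ['salty', 'problem', 'knife'] (min_width=19, slack=0)
Line 8: ['bee', 'do', 'display'] (min_width=14, slack=5)
Line 9: ['ocean', 'metal'] (min_width=11, slack=8)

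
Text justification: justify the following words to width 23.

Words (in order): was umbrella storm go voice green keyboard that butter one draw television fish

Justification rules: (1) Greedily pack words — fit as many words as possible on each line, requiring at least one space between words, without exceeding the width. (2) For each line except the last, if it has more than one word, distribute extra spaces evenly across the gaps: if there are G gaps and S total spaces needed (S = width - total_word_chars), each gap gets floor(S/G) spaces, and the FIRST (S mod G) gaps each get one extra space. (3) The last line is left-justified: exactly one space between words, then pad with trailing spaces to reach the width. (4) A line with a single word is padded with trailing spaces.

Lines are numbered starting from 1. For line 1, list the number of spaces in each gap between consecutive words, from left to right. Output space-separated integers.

Line 1: ['was', 'umbrella', 'storm', 'go'] (min_width=21, slack=2)
Line 2: ['voice', 'green', 'keyboard'] (min_width=20, slack=3)
Line 3: ['that', 'butter', 'one', 'draw'] (min_width=20, slack=3)
Line 4: ['television', 'fish'] (min_width=15, slack=8)

Answer: 2 2 1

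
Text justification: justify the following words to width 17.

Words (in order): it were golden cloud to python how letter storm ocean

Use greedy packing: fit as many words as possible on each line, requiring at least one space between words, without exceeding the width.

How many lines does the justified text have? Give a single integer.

Line 1: ['it', 'were', 'golden'] (min_width=14, slack=3)
Line 2: ['cloud', 'to', 'python'] (min_width=15, slack=2)
Line 3: ['how', 'letter', 'storm'] (min_width=16, slack=1)
Line 4: ['ocean'] (min_width=5, slack=12)
Total lines: 4

Answer: 4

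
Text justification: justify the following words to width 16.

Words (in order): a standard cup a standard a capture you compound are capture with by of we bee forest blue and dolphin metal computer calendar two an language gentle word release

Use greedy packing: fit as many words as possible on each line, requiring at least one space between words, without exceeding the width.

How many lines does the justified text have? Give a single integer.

Line 1: ['a', 'standard', 'cup', 'a'] (min_width=16, slack=0)
Line 2: ['standard', 'a'] (min_width=10, slack=6)
Line 3: ['capture', 'you'] (min_width=11, slack=5)
Line 4: ['compound', 'are'] (min_width=12, slack=4)
Line 5: ['capture', 'with', 'by'] (min_width=15, slack=1)
Line 6: ['of', 'we', 'bee', 'forest'] (min_width=16, slack=0)
Line 7: ['blue', 'and', 'dolphin'] (min_width=16, slack=0)
Line 8: ['metal', 'computer'] (min_width=14, slack=2)
Line 9: ['calendar', 'two', 'an'] (min_width=15, slack=1)
Line 10: ['language', 'gentle'] (min_width=15, slack=1)
Line 11: ['word', 'release'] (min_width=12, slack=4)
Total lines: 11

Answer: 11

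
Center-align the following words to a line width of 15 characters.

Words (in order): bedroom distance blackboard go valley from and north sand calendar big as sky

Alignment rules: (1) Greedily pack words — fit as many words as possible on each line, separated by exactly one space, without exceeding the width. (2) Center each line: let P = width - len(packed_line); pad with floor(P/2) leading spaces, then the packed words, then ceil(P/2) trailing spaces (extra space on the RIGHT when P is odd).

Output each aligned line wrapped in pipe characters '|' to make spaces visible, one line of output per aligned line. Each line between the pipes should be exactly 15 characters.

Line 1: ['bedroom'] (min_width=7, slack=8)
Line 2: ['distance'] (min_width=8, slack=7)
Line 3: ['blackboard', 'go'] (min_width=13, slack=2)
Line 4: ['valley', 'from', 'and'] (min_width=15, slack=0)
Line 5: ['north', 'sand'] (min_width=10, slack=5)
Line 6: ['calendar', 'big', 'as'] (min_width=15, slack=0)
Line 7: ['sky'] (min_width=3, slack=12)

Answer: |    bedroom    |
|   distance    |
| blackboard go |
|valley from and|
|  north sand   |
|calendar big as|
|      sky      |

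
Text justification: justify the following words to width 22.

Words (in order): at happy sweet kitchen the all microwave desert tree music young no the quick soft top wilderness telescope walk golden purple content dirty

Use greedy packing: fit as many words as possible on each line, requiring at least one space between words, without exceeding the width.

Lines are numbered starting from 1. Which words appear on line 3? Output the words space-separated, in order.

Line 1: ['at', 'happy', 'sweet', 'kitchen'] (min_width=22, slack=0)
Line 2: ['the', 'all', 'microwave'] (min_width=17, slack=5)
Line 3: ['desert', 'tree', 'music'] (min_width=17, slack=5)
Line 4: ['young', 'no', 'the', 'quick'] (min_width=18, slack=4)
Line 5: ['soft', 'top', 'wilderness'] (min_width=19, slack=3)
Line 6: ['telescope', 'walk', 'golden'] (min_width=21, slack=1)
Line 7: ['purple', 'content', 'dirty'] (min_width=20, slack=2)

Answer: desert tree music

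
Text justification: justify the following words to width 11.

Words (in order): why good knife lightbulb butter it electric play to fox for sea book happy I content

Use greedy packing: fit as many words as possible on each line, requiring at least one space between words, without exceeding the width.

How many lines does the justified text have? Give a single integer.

Answer: 9

Derivation:
Line 1: ['why', 'good'] (min_width=8, slack=3)
Line 2: ['knife'] (min_width=5, slack=6)
Line 3: ['lightbulb'] (min_width=9, slack=2)
Line 4: ['butter', 'it'] (min_width=9, slack=2)
Line 5: ['electric'] (min_width=8, slack=3)
Line 6: ['play', 'to', 'fox'] (min_width=11, slack=0)
Line 7: ['for', 'sea'] (min_width=7, slack=4)
Line 8: ['book', 'happy'] (min_width=10, slack=1)
Line 9: ['I', 'content'] (min_width=9, slack=2)
Total lines: 9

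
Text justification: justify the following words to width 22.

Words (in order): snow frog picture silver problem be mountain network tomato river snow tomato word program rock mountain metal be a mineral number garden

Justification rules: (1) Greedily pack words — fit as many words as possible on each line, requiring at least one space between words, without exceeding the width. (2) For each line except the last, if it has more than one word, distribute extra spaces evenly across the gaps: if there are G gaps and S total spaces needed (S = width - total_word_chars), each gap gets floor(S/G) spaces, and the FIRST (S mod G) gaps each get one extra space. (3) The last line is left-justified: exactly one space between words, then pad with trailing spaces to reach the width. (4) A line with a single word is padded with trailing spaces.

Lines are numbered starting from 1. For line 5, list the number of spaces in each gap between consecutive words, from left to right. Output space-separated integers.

Answer: 3 2

Derivation:
Line 1: ['snow', 'frog', 'picture'] (min_width=17, slack=5)
Line 2: ['silver', 'problem', 'be'] (min_width=17, slack=5)
Line 3: ['mountain', 'network'] (min_width=16, slack=6)
Line 4: ['tomato', 'river', 'snow'] (min_width=17, slack=5)
Line 5: ['tomato', 'word', 'program'] (min_width=19, slack=3)
Line 6: ['rock', 'mountain', 'metal', 'be'] (min_width=22, slack=0)
Line 7: ['a', 'mineral', 'number'] (min_width=16, slack=6)
Line 8: ['garden'] (min_width=6, slack=16)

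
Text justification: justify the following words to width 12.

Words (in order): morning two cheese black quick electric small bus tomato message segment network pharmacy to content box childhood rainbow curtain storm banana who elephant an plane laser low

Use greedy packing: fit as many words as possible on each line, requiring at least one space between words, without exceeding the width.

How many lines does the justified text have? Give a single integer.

Line 1: ['morning', 'two'] (min_width=11, slack=1)
Line 2: ['cheese', 'black'] (min_width=12, slack=0)
Line 3: ['quick'] (min_width=5, slack=7)
Line 4: ['electric'] (min_width=8, slack=4)
Line 5: ['small', 'bus'] (min_width=9, slack=3)
Line 6: ['tomato'] (min_width=6, slack=6)
Line 7: ['message'] (min_width=7, slack=5)
Line 8: ['segment'] (min_width=7, slack=5)
Line 9: ['network'] (min_width=7, slack=5)
Line 10: ['pharmacy', 'to'] (min_width=11, slack=1)
Line 11: ['content', 'box'] (min_width=11, slack=1)
Line 12: ['childhood'] (min_width=9, slack=3)
Line 13: ['rainbow'] (min_width=7, slack=5)
Line 14: ['curtain'] (min_width=7, slack=5)
Line 15: ['storm', 'banana'] (min_width=12, slack=0)
Line 16: ['who', 'elephant'] (min_width=12, slack=0)
Line 17: ['an', 'plane'] (min_width=8, slack=4)
Line 18: ['laser', 'low'] (min_width=9, slack=3)
Total lines: 18

Answer: 18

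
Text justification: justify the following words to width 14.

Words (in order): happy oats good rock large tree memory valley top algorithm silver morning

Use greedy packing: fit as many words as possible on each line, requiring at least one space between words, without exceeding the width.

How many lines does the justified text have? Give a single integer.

Line 1: ['happy', 'oats'] (min_width=10, slack=4)
Line 2: ['good', 'rock'] (min_width=9, slack=5)
Line 3: ['large', 'tree'] (min_width=10, slack=4)
Line 4: ['memory', 'valley'] (min_width=13, slack=1)
Line 5: ['top', 'algorithm'] (min_width=13, slack=1)
Line 6: ['silver', 'morning'] (min_width=14, slack=0)
Total lines: 6

Answer: 6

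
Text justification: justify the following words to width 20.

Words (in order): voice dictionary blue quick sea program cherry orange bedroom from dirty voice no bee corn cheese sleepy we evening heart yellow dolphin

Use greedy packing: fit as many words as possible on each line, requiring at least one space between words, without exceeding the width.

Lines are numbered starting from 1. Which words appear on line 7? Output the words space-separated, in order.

Answer: we evening heart

Derivation:
Line 1: ['voice', 'dictionary'] (min_width=16, slack=4)
Line 2: ['blue', 'quick', 'sea'] (min_width=14, slack=6)
Line 3: ['program', 'cherry'] (min_width=14, slack=6)
Line 4: ['orange', 'bedroom', 'from'] (min_width=19, slack=1)
Line 5: ['dirty', 'voice', 'no', 'bee'] (min_width=18, slack=2)
Line 6: ['corn', 'cheese', 'sleepy'] (min_width=18, slack=2)
Line 7: ['we', 'evening', 'heart'] (min_width=16, slack=4)
Line 8: ['yellow', 'dolphin'] (min_width=14, slack=6)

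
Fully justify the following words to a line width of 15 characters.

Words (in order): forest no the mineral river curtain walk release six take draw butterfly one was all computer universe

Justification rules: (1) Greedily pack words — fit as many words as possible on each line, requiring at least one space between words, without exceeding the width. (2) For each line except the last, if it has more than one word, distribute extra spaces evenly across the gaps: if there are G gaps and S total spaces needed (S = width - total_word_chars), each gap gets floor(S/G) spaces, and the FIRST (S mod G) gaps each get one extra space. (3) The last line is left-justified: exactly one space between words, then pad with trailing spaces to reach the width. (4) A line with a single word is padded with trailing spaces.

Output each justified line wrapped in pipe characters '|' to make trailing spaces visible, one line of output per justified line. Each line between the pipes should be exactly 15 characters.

Line 1: ['forest', 'no', 'the'] (min_width=13, slack=2)
Line 2: ['mineral', 'river'] (min_width=13, slack=2)
Line 3: ['curtain', 'walk'] (min_width=12, slack=3)
Line 4: ['release', 'six'] (min_width=11, slack=4)
Line 5: ['take', 'draw'] (min_width=9, slack=6)
Line 6: ['butterfly', 'one'] (min_width=13, slack=2)
Line 7: ['was', 'all'] (min_width=7, slack=8)
Line 8: ['computer'] (min_width=8, slack=7)
Line 9: ['universe'] (min_width=8, slack=7)

Answer: |forest  no  the|
|mineral   river|
|curtain    walk|
|release     six|
|take       draw|
|butterfly   one|
|was         all|
|computer       |
|universe       |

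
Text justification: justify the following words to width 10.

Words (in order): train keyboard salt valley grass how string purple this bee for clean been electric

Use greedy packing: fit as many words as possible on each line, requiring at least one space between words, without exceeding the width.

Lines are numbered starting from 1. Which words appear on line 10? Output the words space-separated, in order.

Line 1: ['train'] (min_width=5, slack=5)
Line 2: ['keyboard'] (min_width=8, slack=2)
Line 3: ['salt'] (min_width=4, slack=6)
Line 4: ['valley'] (min_width=6, slack=4)
Line 5: ['grass', 'how'] (min_width=9, slack=1)
Line 6: ['string'] (min_width=6, slack=4)
Line 7: ['purple'] (min_width=6, slack=4)
Line 8: ['this', 'bee'] (min_width=8, slack=2)
Line 9: ['for', 'clean'] (min_width=9, slack=1)
Line 10: ['been'] (min_width=4, slack=6)
Line 11: ['electric'] (min_width=8, slack=2)

Answer: been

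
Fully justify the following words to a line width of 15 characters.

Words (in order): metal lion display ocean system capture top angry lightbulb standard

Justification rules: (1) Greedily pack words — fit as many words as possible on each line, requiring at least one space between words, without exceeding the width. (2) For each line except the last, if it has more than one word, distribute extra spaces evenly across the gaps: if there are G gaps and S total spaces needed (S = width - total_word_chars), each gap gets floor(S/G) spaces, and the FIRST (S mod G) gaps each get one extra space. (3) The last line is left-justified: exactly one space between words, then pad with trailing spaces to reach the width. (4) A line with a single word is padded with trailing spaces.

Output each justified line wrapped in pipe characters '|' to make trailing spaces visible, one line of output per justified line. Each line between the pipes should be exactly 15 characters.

Line 1: ['metal', 'lion'] (min_width=10, slack=5)
Line 2: ['display', 'ocean'] (min_width=13, slack=2)
Line 3: ['system', 'capture'] (min_width=14, slack=1)
Line 4: ['top', 'angry'] (min_width=9, slack=6)
Line 5: ['lightbulb'] (min_width=9, slack=6)
Line 6: ['standard'] (min_width=8, slack=7)

Answer: |metal      lion|
|display   ocean|
|system  capture|
|top       angry|
|lightbulb      |
|standard       |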